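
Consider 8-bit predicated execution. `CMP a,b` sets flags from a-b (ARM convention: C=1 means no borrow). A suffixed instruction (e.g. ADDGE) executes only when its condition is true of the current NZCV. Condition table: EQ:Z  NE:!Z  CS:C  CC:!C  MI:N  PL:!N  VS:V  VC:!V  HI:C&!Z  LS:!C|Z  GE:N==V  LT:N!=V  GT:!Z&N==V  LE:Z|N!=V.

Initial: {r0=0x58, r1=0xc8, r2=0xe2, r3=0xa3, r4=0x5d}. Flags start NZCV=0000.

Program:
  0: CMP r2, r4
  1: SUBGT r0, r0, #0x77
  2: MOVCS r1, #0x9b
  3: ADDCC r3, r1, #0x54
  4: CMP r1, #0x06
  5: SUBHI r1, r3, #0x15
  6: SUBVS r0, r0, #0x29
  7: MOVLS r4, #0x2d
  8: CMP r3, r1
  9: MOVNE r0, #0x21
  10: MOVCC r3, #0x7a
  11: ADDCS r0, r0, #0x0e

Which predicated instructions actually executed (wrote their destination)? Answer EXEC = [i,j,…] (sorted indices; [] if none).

EXEC = [2,5,9,11]

0: ✓ CMP  NZCV=1010
1: · SUBGT
2: ✓ MOVCS  r1←0x9b
3: · ADDCC
4: ✓ CMP  NZCV=1010
5: ✓ SUBHI  r1←0x8e
6: · SUBVS
7: · MOVLS
8: ✓ CMP  NZCV=0010
9: ✓ MOVNE  r0←0x21
10: · MOVCC
11: ✓ ADDCS  r0←0x2f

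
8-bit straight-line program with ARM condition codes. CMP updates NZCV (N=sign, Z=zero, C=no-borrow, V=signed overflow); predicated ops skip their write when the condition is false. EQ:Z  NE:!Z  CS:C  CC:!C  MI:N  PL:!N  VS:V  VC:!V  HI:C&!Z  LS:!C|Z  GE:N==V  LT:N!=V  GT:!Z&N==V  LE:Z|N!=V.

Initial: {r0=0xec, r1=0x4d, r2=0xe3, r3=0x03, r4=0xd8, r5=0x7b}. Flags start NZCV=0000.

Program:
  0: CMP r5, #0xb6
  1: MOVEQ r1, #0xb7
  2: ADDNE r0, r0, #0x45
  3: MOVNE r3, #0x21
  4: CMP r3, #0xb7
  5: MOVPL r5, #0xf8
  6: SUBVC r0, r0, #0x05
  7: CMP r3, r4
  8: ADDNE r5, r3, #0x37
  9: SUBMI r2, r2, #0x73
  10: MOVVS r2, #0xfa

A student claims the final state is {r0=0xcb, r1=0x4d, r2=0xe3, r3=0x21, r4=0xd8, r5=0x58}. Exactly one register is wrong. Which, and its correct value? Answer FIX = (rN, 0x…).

0: ✓ CMP  NZCV=1001
1: · MOVEQ
2: ✓ ADDNE  r0←0x31
3: ✓ MOVNE  r3←0x21
4: ✓ CMP  NZCV=0000
5: ✓ MOVPL  r5←0xf8
6: ✓ SUBVC  r0←0x2c
7: ✓ CMP  NZCV=0000
8: ✓ ADDNE  r5←0x58
9: · SUBMI
10: · MOVVS

FIX = (r0, 0x2c)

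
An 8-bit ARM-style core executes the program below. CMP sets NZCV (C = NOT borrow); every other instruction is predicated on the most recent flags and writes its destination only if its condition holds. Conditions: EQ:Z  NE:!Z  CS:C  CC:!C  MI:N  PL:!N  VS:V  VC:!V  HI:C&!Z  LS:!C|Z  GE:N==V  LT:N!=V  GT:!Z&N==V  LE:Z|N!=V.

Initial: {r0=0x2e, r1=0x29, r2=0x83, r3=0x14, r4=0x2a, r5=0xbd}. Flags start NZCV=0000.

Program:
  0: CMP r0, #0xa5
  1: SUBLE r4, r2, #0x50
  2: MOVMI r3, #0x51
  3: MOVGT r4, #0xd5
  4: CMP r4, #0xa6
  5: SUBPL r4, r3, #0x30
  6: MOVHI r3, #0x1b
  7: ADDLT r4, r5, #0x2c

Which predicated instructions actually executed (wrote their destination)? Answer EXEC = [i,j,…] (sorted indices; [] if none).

EXEC = [2,3,5,6]

0: ✓ CMP  NZCV=1001
1: · SUBLE
2: ✓ MOVMI  r3←0x51
3: ✓ MOVGT  r4←0xd5
4: ✓ CMP  NZCV=0010
5: ✓ SUBPL  r4←0x21
6: ✓ MOVHI  r3←0x1b
7: · ADDLT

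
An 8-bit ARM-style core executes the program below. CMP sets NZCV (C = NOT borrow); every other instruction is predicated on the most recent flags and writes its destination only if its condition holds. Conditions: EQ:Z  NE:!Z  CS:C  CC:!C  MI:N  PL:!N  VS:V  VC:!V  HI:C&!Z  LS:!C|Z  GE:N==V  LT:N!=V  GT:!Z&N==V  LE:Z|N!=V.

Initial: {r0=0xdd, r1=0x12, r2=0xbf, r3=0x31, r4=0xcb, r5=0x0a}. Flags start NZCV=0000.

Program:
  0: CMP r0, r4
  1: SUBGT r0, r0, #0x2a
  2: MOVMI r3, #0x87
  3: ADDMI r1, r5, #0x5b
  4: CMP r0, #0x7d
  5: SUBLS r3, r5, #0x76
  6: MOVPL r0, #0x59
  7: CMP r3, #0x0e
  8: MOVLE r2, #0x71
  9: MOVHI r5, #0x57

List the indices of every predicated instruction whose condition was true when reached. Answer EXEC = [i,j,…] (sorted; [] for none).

EXEC = [1,6,9]

[0] flags=0010 → (cmp)
[1] flags=0010 GT?T → r0=0xb3
[2] flags=0010 MI?F → skip
[3] flags=0010 MI?F → skip
[4] flags=0011 → (cmp)
[5] flags=0011 LS?F → skip
[6] flags=0011 PL?T → r0=0x59
[7] flags=0010 → (cmp)
[8] flags=0010 LE?F → skip
[9] flags=0010 HI?T → r5=0x57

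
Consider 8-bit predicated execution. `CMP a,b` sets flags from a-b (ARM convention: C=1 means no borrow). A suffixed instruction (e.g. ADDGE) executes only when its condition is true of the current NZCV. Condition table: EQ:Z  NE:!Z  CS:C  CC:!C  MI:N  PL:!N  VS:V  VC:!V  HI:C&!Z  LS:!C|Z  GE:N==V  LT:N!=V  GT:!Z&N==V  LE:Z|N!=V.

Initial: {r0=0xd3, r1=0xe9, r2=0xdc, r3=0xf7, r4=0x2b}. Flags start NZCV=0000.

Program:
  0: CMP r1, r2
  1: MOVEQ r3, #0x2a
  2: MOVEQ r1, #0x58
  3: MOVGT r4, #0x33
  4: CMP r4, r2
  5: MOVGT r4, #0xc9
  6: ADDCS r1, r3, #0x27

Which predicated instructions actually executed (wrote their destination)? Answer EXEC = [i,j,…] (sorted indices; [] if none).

0: ✓ CMP  NZCV=0010
1: · MOVEQ
2: · MOVEQ
3: ✓ MOVGT  r4←0x33
4: ✓ CMP  NZCV=0000
5: ✓ MOVGT  r4←0xc9
6: · ADDCS

EXEC = [3,5]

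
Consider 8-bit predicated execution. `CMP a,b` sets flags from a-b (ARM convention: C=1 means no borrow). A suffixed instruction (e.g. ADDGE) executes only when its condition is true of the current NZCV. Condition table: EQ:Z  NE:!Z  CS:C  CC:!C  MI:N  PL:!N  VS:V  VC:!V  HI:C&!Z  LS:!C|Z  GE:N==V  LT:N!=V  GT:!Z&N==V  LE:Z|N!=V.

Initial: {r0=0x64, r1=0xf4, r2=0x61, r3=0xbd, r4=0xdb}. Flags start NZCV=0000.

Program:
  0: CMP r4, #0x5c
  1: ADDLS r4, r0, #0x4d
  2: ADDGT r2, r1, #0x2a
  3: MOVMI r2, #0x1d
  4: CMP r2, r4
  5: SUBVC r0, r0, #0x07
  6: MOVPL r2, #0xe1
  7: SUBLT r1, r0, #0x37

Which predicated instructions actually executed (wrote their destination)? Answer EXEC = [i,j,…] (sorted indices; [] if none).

EXEC = []

[0] flags=0011 → (cmp)
[1] flags=0011 LS?F → skip
[2] flags=0011 GT?F → skip
[3] flags=0011 MI?F → skip
[4] flags=1001 → (cmp)
[5] flags=1001 VC?F → skip
[6] flags=1001 PL?F → skip
[7] flags=1001 LT?F → skip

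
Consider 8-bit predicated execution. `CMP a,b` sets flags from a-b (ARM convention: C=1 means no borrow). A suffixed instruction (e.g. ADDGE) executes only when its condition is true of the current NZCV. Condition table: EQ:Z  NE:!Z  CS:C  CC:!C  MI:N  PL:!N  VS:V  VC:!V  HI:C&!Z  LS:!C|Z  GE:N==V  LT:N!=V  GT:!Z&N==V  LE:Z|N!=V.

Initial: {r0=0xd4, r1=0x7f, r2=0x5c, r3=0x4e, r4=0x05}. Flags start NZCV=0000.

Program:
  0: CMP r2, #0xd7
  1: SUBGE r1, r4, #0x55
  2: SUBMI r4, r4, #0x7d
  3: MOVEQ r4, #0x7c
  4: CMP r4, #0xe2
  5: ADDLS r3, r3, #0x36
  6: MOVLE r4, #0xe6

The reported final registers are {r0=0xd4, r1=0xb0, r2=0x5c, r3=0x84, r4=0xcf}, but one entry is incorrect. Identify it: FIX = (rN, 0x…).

FIX = (r4, 0xe6)

[0] flags=1001 → (cmp)
[1] flags=1001 GE?T → r1=0xb0
[2] flags=1001 MI?T → r4=0x88
[3] flags=1001 EQ?F → skip
[4] flags=1000 → (cmp)
[5] flags=1000 LS?T → r3=0x84
[6] flags=1000 LE?T → r4=0xe6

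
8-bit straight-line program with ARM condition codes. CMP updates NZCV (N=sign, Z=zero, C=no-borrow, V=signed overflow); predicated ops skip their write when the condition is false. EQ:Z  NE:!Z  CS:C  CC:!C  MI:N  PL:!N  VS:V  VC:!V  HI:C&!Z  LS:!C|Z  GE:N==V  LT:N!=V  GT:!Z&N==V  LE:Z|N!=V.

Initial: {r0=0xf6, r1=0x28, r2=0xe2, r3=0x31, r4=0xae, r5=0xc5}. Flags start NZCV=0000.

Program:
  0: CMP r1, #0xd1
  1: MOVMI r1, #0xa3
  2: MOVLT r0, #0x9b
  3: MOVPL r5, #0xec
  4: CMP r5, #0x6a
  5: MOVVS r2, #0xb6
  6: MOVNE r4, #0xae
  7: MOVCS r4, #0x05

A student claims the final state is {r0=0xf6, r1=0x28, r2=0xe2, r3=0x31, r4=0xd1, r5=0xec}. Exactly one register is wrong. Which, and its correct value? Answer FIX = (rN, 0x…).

[0] flags=0000 → (cmp)
[1] flags=0000 MI?F → skip
[2] flags=0000 LT?F → skip
[3] flags=0000 PL?T → r5=0xec
[4] flags=1010 → (cmp)
[5] flags=1010 VS?F → skip
[6] flags=1010 NE?T → r4=0xae
[7] flags=1010 CS?T → r4=0x05

FIX = (r4, 0x05)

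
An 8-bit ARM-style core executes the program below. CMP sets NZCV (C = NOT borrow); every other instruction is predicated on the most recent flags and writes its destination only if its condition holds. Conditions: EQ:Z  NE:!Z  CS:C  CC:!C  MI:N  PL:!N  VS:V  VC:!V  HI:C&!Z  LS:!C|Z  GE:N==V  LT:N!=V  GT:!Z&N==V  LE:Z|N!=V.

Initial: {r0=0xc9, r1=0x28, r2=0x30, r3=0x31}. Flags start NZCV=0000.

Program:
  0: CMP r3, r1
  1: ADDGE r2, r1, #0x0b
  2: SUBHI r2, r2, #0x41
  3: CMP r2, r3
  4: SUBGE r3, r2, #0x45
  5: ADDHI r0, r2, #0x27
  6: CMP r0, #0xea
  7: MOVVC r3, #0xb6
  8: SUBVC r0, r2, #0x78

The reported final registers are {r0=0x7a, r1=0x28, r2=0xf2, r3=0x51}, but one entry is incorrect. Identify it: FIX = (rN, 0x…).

[0] flags=0010 → (cmp)
[1] flags=0010 GE?T → r2=0x33
[2] flags=0010 HI?T → r2=0xf2
[3] flags=1010 → (cmp)
[4] flags=1010 GE?F → skip
[5] flags=1010 HI?T → r0=0x19
[6] flags=0000 → (cmp)
[7] flags=0000 VC?T → r3=0xb6
[8] flags=0000 VC?T → r0=0x7a

FIX = (r3, 0xb6)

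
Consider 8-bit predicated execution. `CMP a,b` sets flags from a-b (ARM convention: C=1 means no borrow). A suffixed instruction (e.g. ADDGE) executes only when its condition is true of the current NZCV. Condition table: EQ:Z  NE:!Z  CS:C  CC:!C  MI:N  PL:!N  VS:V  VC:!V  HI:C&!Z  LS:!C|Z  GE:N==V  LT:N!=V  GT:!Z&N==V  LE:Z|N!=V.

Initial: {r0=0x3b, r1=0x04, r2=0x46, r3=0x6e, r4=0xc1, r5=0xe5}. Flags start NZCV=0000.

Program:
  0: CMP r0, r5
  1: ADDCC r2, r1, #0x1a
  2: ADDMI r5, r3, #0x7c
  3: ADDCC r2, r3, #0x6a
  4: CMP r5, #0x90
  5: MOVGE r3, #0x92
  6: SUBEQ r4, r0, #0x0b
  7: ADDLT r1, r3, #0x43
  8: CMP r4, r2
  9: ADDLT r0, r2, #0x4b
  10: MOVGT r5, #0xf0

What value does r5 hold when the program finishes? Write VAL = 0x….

VAL = 0xe5

0: ✓ CMP  NZCV=0000
1: ✓ ADDCC  r2←0x1e
2: · ADDMI
3: ✓ ADDCC  r2←0xd8
4: ✓ CMP  NZCV=0010
5: ✓ MOVGE  r3←0x92
6: · SUBEQ
7: · ADDLT
8: ✓ CMP  NZCV=1000
9: ✓ ADDLT  r0←0x23
10: · MOVGT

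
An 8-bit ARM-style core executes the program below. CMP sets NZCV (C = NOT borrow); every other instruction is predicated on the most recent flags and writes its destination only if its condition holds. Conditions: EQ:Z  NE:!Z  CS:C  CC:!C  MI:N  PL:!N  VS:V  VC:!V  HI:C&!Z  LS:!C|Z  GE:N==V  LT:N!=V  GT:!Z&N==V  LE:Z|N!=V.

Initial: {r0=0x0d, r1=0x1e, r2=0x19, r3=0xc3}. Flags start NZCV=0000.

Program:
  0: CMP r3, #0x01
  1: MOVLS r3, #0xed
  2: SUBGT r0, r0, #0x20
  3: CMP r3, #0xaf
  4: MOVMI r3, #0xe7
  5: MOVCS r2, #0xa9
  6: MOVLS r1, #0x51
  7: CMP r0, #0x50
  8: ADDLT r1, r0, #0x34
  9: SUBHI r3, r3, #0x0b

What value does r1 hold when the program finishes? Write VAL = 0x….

0: ✓ CMP  NZCV=1010
1: · MOVLS
2: · SUBGT
3: ✓ CMP  NZCV=0010
4: · MOVMI
5: ✓ MOVCS  r2←0xa9
6: · MOVLS
7: ✓ CMP  NZCV=1000
8: ✓ ADDLT  r1←0x41
9: · SUBHI

VAL = 0x41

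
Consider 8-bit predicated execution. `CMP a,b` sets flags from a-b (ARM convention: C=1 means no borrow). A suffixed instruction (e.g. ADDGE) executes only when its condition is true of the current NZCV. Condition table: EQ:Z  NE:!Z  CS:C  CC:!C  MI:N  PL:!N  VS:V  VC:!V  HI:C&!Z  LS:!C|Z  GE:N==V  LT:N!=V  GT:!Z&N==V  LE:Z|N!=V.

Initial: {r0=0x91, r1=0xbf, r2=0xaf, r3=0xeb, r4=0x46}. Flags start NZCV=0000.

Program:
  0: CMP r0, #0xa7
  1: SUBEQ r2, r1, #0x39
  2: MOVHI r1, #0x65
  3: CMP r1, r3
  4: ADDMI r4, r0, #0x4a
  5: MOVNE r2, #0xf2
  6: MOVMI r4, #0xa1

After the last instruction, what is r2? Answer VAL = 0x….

0: ✓ CMP  NZCV=1000
1: · SUBEQ
2: · MOVHI
3: ✓ CMP  NZCV=1000
4: ✓ ADDMI  r4←0xdb
5: ✓ MOVNE  r2←0xf2
6: ✓ MOVMI  r4←0xa1

VAL = 0xf2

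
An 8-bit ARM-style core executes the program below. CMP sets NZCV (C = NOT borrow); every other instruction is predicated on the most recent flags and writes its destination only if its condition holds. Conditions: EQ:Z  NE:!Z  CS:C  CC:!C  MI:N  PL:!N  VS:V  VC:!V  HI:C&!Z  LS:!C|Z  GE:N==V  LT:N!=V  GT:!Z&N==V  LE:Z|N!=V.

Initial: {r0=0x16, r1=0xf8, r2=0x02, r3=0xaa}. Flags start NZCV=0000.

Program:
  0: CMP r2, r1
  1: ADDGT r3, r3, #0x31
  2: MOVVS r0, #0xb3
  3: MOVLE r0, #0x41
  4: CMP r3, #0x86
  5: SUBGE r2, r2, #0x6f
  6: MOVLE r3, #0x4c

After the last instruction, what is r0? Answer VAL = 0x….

0: ✓ CMP  NZCV=0000
1: ✓ ADDGT  r3←0xdb
2: · MOVVS
3: · MOVLE
4: ✓ CMP  NZCV=0010
5: ✓ SUBGE  r2←0x93
6: · MOVLE

VAL = 0x16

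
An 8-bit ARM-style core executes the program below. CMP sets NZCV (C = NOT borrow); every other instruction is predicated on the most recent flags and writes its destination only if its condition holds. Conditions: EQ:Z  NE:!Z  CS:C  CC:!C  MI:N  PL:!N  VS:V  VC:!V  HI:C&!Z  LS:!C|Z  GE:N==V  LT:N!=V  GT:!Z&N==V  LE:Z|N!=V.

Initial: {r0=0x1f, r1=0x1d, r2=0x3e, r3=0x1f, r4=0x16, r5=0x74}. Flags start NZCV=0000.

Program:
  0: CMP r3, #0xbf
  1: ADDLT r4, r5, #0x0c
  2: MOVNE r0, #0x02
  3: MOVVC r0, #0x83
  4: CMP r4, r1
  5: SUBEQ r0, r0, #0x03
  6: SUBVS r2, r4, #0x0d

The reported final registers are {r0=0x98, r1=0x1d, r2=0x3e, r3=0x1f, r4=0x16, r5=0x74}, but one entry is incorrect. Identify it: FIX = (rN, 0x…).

FIX = (r0, 0x83)

0: ✓ CMP  NZCV=0000
1: · ADDLT
2: ✓ MOVNE  r0←0x02
3: ✓ MOVVC  r0←0x83
4: ✓ CMP  NZCV=1000
5: · SUBEQ
6: · SUBVS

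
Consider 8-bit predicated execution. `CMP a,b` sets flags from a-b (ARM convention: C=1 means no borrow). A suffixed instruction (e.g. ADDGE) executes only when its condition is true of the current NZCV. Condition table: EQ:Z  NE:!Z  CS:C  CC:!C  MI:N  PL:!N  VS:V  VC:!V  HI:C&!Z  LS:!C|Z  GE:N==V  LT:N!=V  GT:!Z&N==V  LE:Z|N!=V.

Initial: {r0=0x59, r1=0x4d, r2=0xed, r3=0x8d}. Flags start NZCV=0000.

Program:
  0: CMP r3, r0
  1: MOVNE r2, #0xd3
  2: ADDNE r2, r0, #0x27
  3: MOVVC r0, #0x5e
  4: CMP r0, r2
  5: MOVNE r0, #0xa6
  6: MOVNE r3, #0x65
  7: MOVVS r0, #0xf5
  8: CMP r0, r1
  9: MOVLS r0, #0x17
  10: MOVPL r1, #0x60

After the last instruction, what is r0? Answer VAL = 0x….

0: ✓ CMP  NZCV=0011
1: ✓ MOVNE  r2←0xd3
2: ✓ ADDNE  r2←0x80
3: · MOVVC
4: ✓ CMP  NZCV=1001
5: ✓ MOVNE  r0←0xa6
6: ✓ MOVNE  r3←0x65
7: ✓ MOVVS  r0←0xf5
8: ✓ CMP  NZCV=1010
9: · MOVLS
10: · MOVPL

VAL = 0xf5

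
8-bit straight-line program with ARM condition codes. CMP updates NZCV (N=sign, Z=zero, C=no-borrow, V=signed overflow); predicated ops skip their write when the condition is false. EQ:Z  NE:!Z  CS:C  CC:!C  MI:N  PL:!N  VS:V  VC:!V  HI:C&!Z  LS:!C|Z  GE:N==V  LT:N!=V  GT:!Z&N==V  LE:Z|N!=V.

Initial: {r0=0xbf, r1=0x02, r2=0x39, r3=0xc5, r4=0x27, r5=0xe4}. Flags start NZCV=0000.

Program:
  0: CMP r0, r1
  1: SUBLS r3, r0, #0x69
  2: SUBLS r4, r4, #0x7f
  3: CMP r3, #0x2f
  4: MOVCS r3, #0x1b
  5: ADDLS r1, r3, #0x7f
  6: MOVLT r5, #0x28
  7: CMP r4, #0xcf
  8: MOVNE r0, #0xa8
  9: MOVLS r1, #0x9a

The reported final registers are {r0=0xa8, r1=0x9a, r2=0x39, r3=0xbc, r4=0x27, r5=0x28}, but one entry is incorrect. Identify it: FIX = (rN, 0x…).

FIX = (r3, 0x1b)

[0] flags=1010 → (cmp)
[1] flags=1010 LS?F → skip
[2] flags=1010 LS?F → skip
[3] flags=1010 → (cmp)
[4] flags=1010 CS?T → r3=0x1b
[5] flags=1010 LS?F → skip
[6] flags=1010 LT?T → r5=0x28
[7] flags=0000 → (cmp)
[8] flags=0000 NE?T → r0=0xa8
[9] flags=0000 LS?T → r1=0x9a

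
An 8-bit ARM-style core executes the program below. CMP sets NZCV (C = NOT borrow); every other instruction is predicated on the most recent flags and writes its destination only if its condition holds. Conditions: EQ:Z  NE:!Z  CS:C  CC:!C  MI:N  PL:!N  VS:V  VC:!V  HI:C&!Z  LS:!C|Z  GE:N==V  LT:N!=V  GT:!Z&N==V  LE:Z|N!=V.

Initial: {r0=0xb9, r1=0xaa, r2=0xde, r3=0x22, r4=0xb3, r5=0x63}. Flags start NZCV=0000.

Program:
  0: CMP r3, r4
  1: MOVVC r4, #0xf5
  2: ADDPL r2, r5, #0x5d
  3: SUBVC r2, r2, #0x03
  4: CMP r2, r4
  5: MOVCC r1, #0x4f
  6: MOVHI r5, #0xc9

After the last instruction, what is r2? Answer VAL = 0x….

VAL = 0xbd

0: ✓ CMP  NZCV=0000
1: ✓ MOVVC  r4←0xf5
2: ✓ ADDPL  r2←0xc0
3: ✓ SUBVC  r2←0xbd
4: ✓ CMP  NZCV=1000
5: ✓ MOVCC  r1←0x4f
6: · MOVHI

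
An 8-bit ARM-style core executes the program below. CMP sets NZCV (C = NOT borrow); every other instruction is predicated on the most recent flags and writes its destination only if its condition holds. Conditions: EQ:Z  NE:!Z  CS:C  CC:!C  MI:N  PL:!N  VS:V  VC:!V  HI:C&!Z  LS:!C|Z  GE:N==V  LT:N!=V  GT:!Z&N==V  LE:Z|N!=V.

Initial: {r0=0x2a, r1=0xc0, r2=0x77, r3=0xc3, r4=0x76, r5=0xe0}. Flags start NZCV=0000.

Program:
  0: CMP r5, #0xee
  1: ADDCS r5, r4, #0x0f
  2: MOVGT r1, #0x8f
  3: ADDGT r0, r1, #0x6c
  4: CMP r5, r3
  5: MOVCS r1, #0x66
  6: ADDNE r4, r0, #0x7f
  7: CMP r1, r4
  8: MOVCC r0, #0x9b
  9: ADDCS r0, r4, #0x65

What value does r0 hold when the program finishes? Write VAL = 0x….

VAL = 0x9b

0: ✓ CMP  NZCV=1000
1: · ADDCS
2: · MOVGT
3: · ADDGT
4: ✓ CMP  NZCV=0010
5: ✓ MOVCS  r1←0x66
6: ✓ ADDNE  r4←0xa9
7: ✓ CMP  NZCV=1001
8: ✓ MOVCC  r0←0x9b
9: · ADDCS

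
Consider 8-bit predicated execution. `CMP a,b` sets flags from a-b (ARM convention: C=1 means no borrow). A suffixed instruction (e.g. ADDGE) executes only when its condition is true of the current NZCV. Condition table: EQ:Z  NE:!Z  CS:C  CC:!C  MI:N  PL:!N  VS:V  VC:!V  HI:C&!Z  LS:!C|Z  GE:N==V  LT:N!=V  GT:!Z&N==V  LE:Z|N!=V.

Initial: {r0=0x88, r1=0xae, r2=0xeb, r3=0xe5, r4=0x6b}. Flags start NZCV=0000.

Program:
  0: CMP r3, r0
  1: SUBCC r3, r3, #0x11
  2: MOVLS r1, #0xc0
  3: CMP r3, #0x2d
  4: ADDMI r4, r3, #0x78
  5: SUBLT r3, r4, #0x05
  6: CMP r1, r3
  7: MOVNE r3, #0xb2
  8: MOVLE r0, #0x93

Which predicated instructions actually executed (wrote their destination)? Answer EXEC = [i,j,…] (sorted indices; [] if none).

EXEC = [4,5,7,8]

0: ✓ CMP  NZCV=0010
1: · SUBCC
2: · MOVLS
3: ✓ CMP  NZCV=1010
4: ✓ ADDMI  r4←0x5d
5: ✓ SUBLT  r3←0x58
6: ✓ CMP  NZCV=0011
7: ✓ MOVNE  r3←0xb2
8: ✓ MOVLE  r0←0x93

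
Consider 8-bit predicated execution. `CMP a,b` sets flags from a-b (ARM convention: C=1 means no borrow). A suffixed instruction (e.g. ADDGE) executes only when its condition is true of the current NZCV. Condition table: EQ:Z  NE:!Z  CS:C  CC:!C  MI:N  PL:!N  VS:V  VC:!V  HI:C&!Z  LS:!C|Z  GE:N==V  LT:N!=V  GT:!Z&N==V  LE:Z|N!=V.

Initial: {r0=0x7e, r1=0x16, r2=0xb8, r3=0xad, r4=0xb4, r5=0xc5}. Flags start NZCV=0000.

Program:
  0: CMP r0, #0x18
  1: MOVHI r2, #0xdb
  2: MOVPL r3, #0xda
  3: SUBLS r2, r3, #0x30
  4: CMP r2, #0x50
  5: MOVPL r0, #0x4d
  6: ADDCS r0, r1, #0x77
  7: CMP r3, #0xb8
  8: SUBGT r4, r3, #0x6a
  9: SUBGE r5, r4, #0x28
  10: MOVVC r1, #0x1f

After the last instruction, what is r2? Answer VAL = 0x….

[0] flags=0010 → (cmp)
[1] flags=0010 HI?T → r2=0xdb
[2] flags=0010 PL?T → r3=0xda
[3] flags=0010 LS?F → skip
[4] flags=1010 → (cmp)
[5] flags=1010 PL?F → skip
[6] flags=1010 CS?T → r0=0x8d
[7] flags=0010 → (cmp)
[8] flags=0010 GT?T → r4=0x70
[9] flags=0010 GE?T → r5=0x48
[10] flags=0010 VC?T → r1=0x1f

VAL = 0xdb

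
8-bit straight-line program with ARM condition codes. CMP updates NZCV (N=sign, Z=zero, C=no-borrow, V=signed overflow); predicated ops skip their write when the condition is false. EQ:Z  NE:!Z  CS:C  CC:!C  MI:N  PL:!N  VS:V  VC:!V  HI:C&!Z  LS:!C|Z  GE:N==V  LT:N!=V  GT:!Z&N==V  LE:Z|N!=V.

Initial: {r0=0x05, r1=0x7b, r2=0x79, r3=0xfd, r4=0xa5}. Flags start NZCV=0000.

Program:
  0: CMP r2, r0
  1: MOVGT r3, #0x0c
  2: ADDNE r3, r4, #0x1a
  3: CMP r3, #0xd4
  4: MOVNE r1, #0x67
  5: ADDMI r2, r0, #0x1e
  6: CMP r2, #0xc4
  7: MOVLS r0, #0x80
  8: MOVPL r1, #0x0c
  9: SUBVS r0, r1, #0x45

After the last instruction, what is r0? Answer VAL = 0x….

VAL = 0x80

[0] flags=0010 → (cmp)
[1] flags=0010 GT?T → r3=0x0c
[2] flags=0010 NE?T → r3=0xbf
[3] flags=1000 → (cmp)
[4] flags=1000 NE?T → r1=0x67
[5] flags=1000 MI?T → r2=0x23
[6] flags=0000 → (cmp)
[7] flags=0000 LS?T → r0=0x80
[8] flags=0000 PL?T → r1=0x0c
[9] flags=0000 VS?F → skip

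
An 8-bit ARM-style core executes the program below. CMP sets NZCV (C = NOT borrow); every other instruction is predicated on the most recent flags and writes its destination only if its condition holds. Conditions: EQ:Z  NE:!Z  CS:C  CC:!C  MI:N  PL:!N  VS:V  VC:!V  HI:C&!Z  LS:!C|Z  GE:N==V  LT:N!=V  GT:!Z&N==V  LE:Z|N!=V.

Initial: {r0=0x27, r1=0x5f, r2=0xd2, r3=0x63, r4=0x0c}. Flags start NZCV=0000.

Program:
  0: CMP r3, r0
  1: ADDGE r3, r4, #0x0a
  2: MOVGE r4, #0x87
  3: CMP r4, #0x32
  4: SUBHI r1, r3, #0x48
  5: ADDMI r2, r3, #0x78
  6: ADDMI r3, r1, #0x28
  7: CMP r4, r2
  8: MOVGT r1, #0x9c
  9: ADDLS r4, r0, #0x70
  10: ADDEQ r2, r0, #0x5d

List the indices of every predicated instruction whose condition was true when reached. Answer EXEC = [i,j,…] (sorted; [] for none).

EXEC = [1,2,4,9]

[0] flags=0010 → (cmp)
[1] flags=0010 GE?T → r3=0x16
[2] flags=0010 GE?T → r4=0x87
[3] flags=0011 → (cmp)
[4] flags=0011 HI?T → r1=0xce
[5] flags=0011 MI?F → skip
[6] flags=0011 MI?F → skip
[7] flags=1000 → (cmp)
[8] flags=1000 GT?F → skip
[9] flags=1000 LS?T → r4=0x97
[10] flags=1000 EQ?F → skip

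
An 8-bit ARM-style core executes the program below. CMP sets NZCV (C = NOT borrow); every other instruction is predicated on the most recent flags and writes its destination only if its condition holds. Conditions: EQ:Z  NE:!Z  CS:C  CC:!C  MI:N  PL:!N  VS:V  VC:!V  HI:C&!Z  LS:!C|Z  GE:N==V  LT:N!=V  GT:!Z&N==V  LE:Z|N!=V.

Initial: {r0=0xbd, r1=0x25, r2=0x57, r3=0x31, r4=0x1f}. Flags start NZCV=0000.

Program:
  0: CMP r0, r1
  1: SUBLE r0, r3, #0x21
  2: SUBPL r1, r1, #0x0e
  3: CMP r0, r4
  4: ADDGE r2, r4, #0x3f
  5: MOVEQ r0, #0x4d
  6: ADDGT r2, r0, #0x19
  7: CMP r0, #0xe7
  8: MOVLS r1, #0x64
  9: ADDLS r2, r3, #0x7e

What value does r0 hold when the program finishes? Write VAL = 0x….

0: ✓ CMP  NZCV=1010
1: ✓ SUBLE  r0←0x10
2: · SUBPL
3: ✓ CMP  NZCV=1000
4: · ADDGE
5: · MOVEQ
6: · ADDGT
7: ✓ CMP  NZCV=0000
8: ✓ MOVLS  r1←0x64
9: ✓ ADDLS  r2←0xaf

VAL = 0x10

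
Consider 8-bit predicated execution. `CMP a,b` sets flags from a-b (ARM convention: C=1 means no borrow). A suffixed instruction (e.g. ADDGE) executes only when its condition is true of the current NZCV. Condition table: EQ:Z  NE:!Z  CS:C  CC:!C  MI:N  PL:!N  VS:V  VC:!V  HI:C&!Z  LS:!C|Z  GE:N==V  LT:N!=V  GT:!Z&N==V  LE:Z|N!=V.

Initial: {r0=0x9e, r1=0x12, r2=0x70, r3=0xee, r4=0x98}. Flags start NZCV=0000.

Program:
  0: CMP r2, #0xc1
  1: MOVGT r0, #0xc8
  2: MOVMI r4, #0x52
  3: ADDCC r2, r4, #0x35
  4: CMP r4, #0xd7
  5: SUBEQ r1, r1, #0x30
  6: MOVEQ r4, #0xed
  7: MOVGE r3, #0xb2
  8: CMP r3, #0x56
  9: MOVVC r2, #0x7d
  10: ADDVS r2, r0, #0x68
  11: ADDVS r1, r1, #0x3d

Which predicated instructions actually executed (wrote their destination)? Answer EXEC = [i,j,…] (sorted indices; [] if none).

0: ✓ CMP  NZCV=1001
1: ✓ MOVGT  r0←0xc8
2: ✓ MOVMI  r4←0x52
3: ✓ ADDCC  r2←0x87
4: ✓ CMP  NZCV=0000
5: · SUBEQ
6: · MOVEQ
7: ✓ MOVGE  r3←0xb2
8: ✓ CMP  NZCV=0011
9: · MOVVC
10: ✓ ADDVS  r2←0x30
11: ✓ ADDVS  r1←0x4f

EXEC = [1,2,3,7,10,11]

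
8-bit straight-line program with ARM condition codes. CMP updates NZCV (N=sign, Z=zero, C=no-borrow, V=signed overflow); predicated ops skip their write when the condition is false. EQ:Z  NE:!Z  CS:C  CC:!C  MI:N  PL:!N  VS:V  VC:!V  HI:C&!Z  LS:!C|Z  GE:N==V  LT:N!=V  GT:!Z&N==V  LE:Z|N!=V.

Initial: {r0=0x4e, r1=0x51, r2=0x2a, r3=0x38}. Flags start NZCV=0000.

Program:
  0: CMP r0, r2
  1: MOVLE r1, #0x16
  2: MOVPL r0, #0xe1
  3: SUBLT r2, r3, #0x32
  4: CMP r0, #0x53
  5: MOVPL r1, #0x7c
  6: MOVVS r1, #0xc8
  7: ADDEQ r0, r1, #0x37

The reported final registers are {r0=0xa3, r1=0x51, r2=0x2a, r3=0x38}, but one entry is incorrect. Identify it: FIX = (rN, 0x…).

FIX = (r0, 0xe1)

0: ✓ CMP  NZCV=0010
1: · MOVLE
2: ✓ MOVPL  r0←0xe1
3: · SUBLT
4: ✓ CMP  NZCV=1010
5: · MOVPL
6: · MOVVS
7: · ADDEQ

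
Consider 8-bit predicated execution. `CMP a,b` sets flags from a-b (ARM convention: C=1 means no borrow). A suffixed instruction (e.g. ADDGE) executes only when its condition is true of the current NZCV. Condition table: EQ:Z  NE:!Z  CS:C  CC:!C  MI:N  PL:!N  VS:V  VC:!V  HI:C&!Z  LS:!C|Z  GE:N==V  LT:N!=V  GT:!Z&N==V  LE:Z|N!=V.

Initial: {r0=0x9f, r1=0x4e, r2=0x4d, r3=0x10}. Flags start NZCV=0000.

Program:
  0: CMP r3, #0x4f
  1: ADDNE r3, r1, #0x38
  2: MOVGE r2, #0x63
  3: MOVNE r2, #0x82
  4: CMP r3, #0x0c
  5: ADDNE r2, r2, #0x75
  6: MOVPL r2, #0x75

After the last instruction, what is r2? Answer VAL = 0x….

VAL = 0x75

0: ✓ CMP  NZCV=1000
1: ✓ ADDNE  r3←0x86
2: · MOVGE
3: ✓ MOVNE  r2←0x82
4: ✓ CMP  NZCV=0011
5: ✓ ADDNE  r2←0xf7
6: ✓ MOVPL  r2←0x75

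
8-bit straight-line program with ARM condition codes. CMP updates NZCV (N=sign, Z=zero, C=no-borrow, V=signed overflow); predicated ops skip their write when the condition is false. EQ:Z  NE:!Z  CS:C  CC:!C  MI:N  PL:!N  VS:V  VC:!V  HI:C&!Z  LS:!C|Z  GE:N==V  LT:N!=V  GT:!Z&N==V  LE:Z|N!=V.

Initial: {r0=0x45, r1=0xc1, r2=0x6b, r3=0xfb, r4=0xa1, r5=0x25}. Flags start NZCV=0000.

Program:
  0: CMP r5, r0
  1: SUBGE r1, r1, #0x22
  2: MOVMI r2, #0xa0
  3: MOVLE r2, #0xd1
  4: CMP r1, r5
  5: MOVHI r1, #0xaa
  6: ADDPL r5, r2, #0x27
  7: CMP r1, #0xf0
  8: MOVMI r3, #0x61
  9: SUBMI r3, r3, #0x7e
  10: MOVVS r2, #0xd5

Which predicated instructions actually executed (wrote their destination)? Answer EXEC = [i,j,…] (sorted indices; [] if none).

EXEC = [2,3,5,8,9]

0: ✓ CMP  NZCV=1000
1: · SUBGE
2: ✓ MOVMI  r2←0xa0
3: ✓ MOVLE  r2←0xd1
4: ✓ CMP  NZCV=1010
5: ✓ MOVHI  r1←0xaa
6: · ADDPL
7: ✓ CMP  NZCV=1000
8: ✓ MOVMI  r3←0x61
9: ✓ SUBMI  r3←0xe3
10: · MOVVS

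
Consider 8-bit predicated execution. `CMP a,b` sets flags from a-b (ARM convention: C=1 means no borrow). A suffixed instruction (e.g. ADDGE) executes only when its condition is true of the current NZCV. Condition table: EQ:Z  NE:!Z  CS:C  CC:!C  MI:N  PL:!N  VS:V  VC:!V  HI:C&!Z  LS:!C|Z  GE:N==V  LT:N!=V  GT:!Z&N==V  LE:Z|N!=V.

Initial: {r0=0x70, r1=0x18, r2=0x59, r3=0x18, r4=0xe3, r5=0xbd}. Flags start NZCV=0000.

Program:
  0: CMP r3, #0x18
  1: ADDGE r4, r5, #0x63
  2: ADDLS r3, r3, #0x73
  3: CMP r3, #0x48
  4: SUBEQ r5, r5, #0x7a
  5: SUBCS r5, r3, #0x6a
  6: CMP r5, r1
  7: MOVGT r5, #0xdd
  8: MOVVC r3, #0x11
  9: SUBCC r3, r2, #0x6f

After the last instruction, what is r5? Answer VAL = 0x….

VAL = 0xdd

0: ✓ CMP  NZCV=0110
1: ✓ ADDGE  r4←0x20
2: ✓ ADDLS  r3←0x8b
3: ✓ CMP  NZCV=0011
4: · SUBEQ
5: ✓ SUBCS  r5←0x21
6: ✓ CMP  NZCV=0010
7: ✓ MOVGT  r5←0xdd
8: ✓ MOVVC  r3←0x11
9: · SUBCC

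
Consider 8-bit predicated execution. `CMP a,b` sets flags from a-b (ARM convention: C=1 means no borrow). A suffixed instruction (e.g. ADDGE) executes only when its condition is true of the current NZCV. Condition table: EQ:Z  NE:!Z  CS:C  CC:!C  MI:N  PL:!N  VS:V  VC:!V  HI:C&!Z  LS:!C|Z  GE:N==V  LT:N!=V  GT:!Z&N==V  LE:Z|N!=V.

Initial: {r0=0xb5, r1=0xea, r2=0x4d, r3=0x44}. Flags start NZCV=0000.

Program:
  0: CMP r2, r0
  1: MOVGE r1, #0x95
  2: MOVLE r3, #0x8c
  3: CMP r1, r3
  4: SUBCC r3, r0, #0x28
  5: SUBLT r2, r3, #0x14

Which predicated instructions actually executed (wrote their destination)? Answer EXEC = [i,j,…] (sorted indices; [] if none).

[0] flags=1001 → (cmp)
[1] flags=1001 GE?T → r1=0x95
[2] flags=1001 LE?F → skip
[3] flags=0011 → (cmp)
[4] flags=0011 CC?F → skip
[5] flags=0011 LT?T → r2=0x30

EXEC = [1,5]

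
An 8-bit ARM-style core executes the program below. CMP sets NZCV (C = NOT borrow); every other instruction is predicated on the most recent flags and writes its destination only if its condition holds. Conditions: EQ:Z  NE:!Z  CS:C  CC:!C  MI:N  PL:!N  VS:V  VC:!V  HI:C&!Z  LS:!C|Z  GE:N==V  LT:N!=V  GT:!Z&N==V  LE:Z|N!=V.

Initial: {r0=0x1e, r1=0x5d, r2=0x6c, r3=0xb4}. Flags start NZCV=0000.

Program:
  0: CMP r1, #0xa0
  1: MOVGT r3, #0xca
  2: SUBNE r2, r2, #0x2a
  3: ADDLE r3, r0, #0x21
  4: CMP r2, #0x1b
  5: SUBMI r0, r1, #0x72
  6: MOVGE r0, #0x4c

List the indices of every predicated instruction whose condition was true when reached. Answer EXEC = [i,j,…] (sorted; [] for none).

EXEC = [1,2,6]

0: ✓ CMP  NZCV=1001
1: ✓ MOVGT  r3←0xca
2: ✓ SUBNE  r2←0x42
3: · ADDLE
4: ✓ CMP  NZCV=0010
5: · SUBMI
6: ✓ MOVGE  r0←0x4c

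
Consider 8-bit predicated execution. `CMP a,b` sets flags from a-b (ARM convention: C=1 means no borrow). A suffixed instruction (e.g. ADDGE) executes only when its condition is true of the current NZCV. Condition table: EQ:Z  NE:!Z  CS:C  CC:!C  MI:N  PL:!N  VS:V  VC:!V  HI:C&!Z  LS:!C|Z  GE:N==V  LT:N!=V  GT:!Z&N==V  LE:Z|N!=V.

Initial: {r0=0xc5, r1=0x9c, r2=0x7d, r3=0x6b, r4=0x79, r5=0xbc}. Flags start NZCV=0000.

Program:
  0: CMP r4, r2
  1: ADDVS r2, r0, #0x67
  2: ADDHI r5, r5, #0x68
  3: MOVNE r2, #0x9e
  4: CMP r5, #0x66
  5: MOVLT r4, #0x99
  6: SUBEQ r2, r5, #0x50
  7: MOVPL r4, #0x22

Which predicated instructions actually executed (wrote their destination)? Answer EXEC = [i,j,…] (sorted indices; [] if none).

0: ✓ CMP  NZCV=1000
1: · ADDVS
2: · ADDHI
3: ✓ MOVNE  r2←0x9e
4: ✓ CMP  NZCV=0011
5: ✓ MOVLT  r4←0x99
6: · SUBEQ
7: ✓ MOVPL  r4←0x22

EXEC = [3,5,7]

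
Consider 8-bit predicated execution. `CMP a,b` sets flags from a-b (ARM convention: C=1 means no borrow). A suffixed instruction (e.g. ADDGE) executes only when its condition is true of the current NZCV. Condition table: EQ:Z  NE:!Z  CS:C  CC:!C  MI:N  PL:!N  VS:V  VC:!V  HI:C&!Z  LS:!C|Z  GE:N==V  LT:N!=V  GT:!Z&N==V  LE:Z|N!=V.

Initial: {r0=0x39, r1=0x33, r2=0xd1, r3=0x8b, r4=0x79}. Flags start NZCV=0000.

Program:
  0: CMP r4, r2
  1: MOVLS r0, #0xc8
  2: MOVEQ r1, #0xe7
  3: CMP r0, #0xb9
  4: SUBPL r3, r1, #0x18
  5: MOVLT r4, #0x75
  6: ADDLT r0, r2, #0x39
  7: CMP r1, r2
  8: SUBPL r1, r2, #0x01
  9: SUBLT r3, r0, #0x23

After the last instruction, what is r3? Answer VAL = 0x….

VAL = 0x1b

[0] flags=1001 → (cmp)
[1] flags=1001 LS?T → r0=0xc8
[2] flags=1001 EQ?F → skip
[3] flags=0010 → (cmp)
[4] flags=0010 PL?T → r3=0x1b
[5] flags=0010 LT?F → skip
[6] flags=0010 LT?F → skip
[7] flags=0000 → (cmp)
[8] flags=0000 PL?T → r1=0xd0
[9] flags=0000 LT?F → skip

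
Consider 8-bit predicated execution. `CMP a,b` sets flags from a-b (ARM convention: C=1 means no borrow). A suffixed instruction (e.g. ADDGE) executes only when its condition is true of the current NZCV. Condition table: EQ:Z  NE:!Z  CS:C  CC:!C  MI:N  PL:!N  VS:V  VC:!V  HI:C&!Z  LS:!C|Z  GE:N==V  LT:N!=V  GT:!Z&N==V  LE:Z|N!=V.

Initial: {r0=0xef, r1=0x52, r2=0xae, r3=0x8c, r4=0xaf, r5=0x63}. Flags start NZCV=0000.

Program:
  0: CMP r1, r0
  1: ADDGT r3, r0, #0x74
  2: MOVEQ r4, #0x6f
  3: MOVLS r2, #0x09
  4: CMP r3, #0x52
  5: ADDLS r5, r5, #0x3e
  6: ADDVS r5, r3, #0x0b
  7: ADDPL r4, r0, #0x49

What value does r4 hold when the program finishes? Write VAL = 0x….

[0] flags=0000 → (cmp)
[1] flags=0000 GT?T → r3=0x63
[2] flags=0000 EQ?F → skip
[3] flags=0000 LS?T → r2=0x09
[4] flags=0010 → (cmp)
[5] flags=0010 LS?F → skip
[6] flags=0010 VS?F → skip
[7] flags=0010 PL?T → r4=0x38

VAL = 0x38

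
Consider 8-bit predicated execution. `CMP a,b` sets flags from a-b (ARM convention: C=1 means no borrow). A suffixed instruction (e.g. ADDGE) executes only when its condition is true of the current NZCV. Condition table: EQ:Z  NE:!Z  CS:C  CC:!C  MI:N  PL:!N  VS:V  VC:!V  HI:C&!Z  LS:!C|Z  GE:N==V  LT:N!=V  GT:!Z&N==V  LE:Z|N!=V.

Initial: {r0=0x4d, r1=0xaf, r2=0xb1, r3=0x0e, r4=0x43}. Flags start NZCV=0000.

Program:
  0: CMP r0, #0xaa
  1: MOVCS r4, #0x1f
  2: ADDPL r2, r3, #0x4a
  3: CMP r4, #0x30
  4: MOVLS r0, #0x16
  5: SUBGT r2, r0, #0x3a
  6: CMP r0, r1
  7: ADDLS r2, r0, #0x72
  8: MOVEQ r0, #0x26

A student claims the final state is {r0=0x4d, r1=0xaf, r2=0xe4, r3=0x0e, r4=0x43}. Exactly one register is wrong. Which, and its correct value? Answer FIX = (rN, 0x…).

0: ✓ CMP  NZCV=1001
1: · MOVCS
2: · ADDPL
3: ✓ CMP  NZCV=0010
4: · MOVLS
5: ✓ SUBGT  r2←0x13
6: ✓ CMP  NZCV=1001
7: ✓ ADDLS  r2←0xbf
8: · MOVEQ

FIX = (r2, 0xbf)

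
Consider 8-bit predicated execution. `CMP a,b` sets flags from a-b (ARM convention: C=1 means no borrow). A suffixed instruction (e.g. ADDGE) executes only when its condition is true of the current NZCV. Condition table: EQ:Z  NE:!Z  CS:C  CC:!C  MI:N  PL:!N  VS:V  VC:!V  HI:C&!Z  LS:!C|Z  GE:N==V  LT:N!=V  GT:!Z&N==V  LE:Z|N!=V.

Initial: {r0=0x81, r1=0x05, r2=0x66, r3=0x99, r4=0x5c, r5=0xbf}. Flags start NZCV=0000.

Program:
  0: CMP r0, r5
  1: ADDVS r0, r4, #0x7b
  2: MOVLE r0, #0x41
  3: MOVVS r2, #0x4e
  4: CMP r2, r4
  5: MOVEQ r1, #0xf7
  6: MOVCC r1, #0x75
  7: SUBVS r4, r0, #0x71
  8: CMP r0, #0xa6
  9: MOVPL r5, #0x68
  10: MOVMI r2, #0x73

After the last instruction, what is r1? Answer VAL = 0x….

0: ✓ CMP  NZCV=1000
1: · ADDVS
2: ✓ MOVLE  r0←0x41
3: · MOVVS
4: ✓ CMP  NZCV=0010
5: · MOVEQ
6: · MOVCC
7: · SUBVS
8: ✓ CMP  NZCV=1001
9: · MOVPL
10: ✓ MOVMI  r2←0x73

VAL = 0x05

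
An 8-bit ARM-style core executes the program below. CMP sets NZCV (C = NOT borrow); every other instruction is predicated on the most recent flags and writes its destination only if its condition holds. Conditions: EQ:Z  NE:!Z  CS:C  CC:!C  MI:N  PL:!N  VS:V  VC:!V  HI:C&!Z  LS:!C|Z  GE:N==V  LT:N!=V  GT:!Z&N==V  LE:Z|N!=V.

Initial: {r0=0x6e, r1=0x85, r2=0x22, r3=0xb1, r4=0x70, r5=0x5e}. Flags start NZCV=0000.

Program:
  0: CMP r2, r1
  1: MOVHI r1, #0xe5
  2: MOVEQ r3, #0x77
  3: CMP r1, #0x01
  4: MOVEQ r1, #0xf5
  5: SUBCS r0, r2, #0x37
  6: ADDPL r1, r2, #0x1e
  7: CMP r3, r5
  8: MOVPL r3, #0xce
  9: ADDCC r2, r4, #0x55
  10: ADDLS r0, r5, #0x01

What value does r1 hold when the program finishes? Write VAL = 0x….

[0] flags=1001 → (cmp)
[1] flags=1001 HI?F → skip
[2] flags=1001 EQ?F → skip
[3] flags=1010 → (cmp)
[4] flags=1010 EQ?F → skip
[5] flags=1010 CS?T → r0=0xeb
[6] flags=1010 PL?F → skip
[7] flags=0011 → (cmp)
[8] flags=0011 PL?T → r3=0xce
[9] flags=0011 CC?F → skip
[10] flags=0011 LS?F → skip

VAL = 0x85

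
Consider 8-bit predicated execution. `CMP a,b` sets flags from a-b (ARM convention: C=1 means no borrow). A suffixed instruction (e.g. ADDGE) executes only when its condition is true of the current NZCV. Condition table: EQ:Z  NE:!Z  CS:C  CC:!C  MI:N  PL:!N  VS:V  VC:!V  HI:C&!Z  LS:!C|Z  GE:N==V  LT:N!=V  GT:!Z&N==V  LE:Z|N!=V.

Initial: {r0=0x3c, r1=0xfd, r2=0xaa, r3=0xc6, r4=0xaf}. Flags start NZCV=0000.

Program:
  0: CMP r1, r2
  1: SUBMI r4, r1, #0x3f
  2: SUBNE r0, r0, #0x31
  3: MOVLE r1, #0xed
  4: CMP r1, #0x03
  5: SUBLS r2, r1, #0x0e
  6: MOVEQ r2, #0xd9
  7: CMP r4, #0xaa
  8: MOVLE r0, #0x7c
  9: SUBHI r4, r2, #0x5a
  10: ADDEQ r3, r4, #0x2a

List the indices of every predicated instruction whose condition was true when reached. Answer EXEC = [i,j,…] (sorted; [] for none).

EXEC = [2,9]

0: ✓ CMP  NZCV=0010
1: · SUBMI
2: ✓ SUBNE  r0←0x0b
3: · MOVLE
4: ✓ CMP  NZCV=1010
5: · SUBLS
6: · MOVEQ
7: ✓ CMP  NZCV=0010
8: · MOVLE
9: ✓ SUBHI  r4←0x50
10: · ADDEQ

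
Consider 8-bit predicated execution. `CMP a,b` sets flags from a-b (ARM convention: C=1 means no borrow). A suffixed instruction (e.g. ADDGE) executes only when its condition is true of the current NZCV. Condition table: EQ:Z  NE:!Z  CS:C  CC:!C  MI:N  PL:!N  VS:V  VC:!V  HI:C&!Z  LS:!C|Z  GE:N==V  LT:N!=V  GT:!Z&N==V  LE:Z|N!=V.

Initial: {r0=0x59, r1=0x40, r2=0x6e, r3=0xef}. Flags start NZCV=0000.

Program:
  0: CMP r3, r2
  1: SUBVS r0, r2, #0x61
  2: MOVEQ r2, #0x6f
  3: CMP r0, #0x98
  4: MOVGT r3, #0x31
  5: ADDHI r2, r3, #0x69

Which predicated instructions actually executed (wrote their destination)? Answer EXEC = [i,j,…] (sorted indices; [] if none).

[0] flags=1010 → (cmp)
[1] flags=1010 VS?F → skip
[2] flags=1010 EQ?F → skip
[3] flags=1001 → (cmp)
[4] flags=1001 GT?T → r3=0x31
[5] flags=1001 HI?F → skip

EXEC = [4]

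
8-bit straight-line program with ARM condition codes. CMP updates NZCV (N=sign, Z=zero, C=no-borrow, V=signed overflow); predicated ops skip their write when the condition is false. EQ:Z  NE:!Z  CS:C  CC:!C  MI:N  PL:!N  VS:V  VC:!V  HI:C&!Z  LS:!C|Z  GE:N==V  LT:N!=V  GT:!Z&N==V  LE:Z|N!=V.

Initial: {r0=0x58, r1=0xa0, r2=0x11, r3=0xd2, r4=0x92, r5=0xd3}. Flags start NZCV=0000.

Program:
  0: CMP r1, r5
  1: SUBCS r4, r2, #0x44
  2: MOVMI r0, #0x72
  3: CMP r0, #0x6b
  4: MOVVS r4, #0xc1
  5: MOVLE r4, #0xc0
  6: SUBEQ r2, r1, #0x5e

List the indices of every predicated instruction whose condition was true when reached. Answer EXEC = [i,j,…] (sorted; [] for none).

EXEC = [2]

0: ✓ CMP  NZCV=1000
1: · SUBCS
2: ✓ MOVMI  r0←0x72
3: ✓ CMP  NZCV=0010
4: · MOVVS
5: · MOVLE
6: · SUBEQ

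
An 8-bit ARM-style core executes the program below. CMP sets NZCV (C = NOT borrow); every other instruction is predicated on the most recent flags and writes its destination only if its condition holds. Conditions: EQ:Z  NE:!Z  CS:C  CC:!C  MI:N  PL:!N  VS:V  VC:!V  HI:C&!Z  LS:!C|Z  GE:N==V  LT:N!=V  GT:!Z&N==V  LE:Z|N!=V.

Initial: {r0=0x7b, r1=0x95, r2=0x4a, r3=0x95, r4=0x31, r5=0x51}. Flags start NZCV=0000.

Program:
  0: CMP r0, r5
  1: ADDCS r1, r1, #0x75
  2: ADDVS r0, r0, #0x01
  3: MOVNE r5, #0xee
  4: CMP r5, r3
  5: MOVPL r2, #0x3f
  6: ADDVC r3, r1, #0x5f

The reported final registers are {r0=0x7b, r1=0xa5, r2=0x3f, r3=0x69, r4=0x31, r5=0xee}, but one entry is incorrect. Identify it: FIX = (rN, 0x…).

FIX = (r1, 0x0a)

[0] flags=0010 → (cmp)
[1] flags=0010 CS?T → r1=0x0a
[2] flags=0010 VS?F → skip
[3] flags=0010 NE?T → r5=0xee
[4] flags=0010 → (cmp)
[5] flags=0010 PL?T → r2=0x3f
[6] flags=0010 VC?T → r3=0x69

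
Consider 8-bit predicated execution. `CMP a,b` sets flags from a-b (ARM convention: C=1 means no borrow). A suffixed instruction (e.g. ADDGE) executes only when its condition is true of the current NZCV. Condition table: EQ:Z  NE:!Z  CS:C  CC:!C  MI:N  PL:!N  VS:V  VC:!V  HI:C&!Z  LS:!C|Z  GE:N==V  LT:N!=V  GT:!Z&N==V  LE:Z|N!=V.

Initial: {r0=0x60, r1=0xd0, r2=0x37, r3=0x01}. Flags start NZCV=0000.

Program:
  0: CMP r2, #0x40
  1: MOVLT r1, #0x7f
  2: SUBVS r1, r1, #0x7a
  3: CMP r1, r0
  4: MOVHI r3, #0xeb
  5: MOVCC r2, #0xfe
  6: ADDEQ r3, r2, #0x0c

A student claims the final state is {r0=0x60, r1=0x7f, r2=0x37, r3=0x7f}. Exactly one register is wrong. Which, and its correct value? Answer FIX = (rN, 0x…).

[0] flags=1000 → (cmp)
[1] flags=1000 LT?T → r1=0x7f
[2] flags=1000 VS?F → skip
[3] flags=0010 → (cmp)
[4] flags=0010 HI?T → r3=0xeb
[5] flags=0010 CC?F → skip
[6] flags=0010 EQ?F → skip

FIX = (r3, 0xeb)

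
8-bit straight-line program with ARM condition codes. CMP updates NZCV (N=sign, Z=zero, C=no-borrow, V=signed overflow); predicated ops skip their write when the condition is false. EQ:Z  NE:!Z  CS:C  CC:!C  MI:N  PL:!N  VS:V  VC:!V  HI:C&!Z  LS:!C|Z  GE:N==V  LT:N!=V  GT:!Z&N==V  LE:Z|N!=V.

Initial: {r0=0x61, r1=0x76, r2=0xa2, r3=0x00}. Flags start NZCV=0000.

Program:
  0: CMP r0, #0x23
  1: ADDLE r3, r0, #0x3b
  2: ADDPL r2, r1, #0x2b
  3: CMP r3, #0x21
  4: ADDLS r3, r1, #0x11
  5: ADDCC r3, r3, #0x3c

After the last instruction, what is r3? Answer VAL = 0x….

VAL = 0xc3

0: ✓ CMP  NZCV=0010
1: · ADDLE
2: ✓ ADDPL  r2←0xa1
3: ✓ CMP  NZCV=1000
4: ✓ ADDLS  r3←0x87
5: ✓ ADDCC  r3←0xc3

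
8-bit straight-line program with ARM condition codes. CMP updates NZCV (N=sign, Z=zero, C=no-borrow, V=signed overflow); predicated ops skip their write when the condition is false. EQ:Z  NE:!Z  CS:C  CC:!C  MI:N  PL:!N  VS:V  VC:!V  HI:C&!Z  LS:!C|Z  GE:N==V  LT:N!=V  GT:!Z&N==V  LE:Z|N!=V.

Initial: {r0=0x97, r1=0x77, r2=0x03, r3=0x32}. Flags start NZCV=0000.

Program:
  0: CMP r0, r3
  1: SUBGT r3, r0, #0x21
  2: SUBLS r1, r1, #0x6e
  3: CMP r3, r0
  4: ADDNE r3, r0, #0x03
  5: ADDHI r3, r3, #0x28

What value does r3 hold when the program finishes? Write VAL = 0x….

VAL = 0x9a

[0] flags=0011 → (cmp)
[1] flags=0011 GT?F → skip
[2] flags=0011 LS?F → skip
[3] flags=1001 → (cmp)
[4] flags=1001 NE?T → r3=0x9a
[5] flags=1001 HI?F → skip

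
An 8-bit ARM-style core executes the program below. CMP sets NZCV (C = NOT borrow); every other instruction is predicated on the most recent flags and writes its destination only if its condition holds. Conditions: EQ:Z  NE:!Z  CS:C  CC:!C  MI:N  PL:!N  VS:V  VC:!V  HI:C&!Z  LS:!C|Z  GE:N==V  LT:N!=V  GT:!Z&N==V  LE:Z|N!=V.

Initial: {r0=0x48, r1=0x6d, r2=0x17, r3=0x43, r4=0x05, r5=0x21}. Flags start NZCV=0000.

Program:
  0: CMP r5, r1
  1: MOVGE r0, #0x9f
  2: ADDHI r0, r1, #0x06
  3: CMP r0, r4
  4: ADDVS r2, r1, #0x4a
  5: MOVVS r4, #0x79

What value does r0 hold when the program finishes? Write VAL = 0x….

VAL = 0x48

0: ✓ CMP  NZCV=1000
1: · MOVGE
2: · ADDHI
3: ✓ CMP  NZCV=0010
4: · ADDVS
5: · MOVVS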